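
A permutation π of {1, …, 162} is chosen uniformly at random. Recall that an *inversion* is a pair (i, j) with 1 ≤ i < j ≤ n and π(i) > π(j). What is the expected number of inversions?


Write X = Σ X_I over the C(162, 2) = 13041 pairs i < j, with X_I the indicator of one inversion.
There are 13041 indicators.
For each fixed pair i < j, the values π(i) and π(j) are two distinct elements of {1, …, 162} in uniformly random order; by symmetry P[π(i) > π(j)] = 1/2.
By linearity: E[X] = 13041 · (1/2) = C(162, 2) · (1/2) = 13041/2 = 13041/2 ≈ 6520.50000.

E[X] = 13041/2 = 6520.50000.


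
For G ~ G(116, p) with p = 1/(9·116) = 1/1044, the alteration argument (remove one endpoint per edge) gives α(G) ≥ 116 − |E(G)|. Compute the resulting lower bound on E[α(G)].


E[|E(G)|] = C(116, 2)·p = 6670 · (1/1044) = 115/18.
E[α(G)] ≥ n − E[|E(G)|] = 116 − 115/18 = 1973/18.
Numerically: ≈ 109.61111.
(This is only a lower bound; the true E[α(G)] may be larger.)

E[α(G)] ≥ 1973/18 ≈ 109.61111.


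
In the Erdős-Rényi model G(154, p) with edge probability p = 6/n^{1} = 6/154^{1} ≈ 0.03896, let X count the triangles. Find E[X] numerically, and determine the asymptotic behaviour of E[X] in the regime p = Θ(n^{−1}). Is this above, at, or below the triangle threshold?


Number of potential triangles: C(154, 3) = 596904.
Each occurs with probability p³ ≈ (0.03896)³ ≈ 5.914140e-05.
By linearity: E[X] = C(154, 3)·p³ ≈ 596904 · 5.914140e-05 ≈ 35.3017.
Here α = 1, so p = 6/n is exactly at the triangle threshold p ~ 1/n. Asymptotically E[X] → c³/6 = 6³/6 = 36 ≈ 36.0000, a bounded constant. In this regime the triangle count is asymptotically Poisson(c³/6).

E[X] ≈ 35.3017; in regime p = Θ(1/n^{1}) E[X] stays bounded (at the triangle threshold p ~ 1/n).


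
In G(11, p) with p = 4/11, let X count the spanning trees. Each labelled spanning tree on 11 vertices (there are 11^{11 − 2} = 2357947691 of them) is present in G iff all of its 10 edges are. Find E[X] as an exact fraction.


K_11 has 11^{11 − 2} = 2357947691 labelled spanning trees.
For each such spanning tree H, let X_H = 1 if all 10 edges of H are present in G. Then P[X_H = 1] = p^{10} = (4/11)^{10} = 1048576/25937424601.
By linearity of expectation: E[X] = Σ_H E[X_H] = 2357947691 · p^{10} = 2357947691 · 1048576/25937424601 = 1048576/11.
Numerically: E[X] ≈ 95325.

E[X] = 2357947691 · (4/11)^{10} = 1048576/11 ≈ 95325.


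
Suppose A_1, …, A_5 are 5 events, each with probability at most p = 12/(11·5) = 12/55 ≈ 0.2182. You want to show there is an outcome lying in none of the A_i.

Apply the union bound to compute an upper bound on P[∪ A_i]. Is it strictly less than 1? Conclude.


Union bound: P[∪_{i=1}^{5} A_i] ≤ Σ_i P[A_i] ≤ 5·p = 5·(12/55) = 12/11.
Numerically: 12/11 ≈ 1.0909.
Is 12/11 < 1? NO.
Since the bound 12/11 is ≥ 1, the union bound is uninformative here; it does NOT by itself certify existence.

5·p = 12/11 ≈ 1.0909; existence NOT certified by the union bound.


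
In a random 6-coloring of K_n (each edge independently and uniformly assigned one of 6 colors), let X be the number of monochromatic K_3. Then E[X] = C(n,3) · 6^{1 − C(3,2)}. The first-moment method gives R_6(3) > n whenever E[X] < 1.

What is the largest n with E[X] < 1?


We need C(n, 3) · 6^{1 − 3} < 1, i.e. C(n, 3) < 6^{3 − 1} = 36.
Check values of n near the boundary:
  n = 3: C(3, 3) = 1; 1 < 36? YES
  n = 4: C(4, 3) = 4; 4 < 36? YES
  n = 5: C(5, 3) = 10; 10 < 36? YES
  n = 6: C(6, 3) = 20; 20 < 36? YES
  n = 7: C(7, 3) = 35; 35 < 36? YES
  n = 8: C(8, 3) = 56; 56 < 36? NO
The largest n with C(n, 3) < 36 is n = 7 (where E[X] = 35/36 ≈ 0.972222). Hence R_6(3) > 7, i.e. R_6(3) ≥ 8.

Largest n = 7; hence R_6(3) > 7.


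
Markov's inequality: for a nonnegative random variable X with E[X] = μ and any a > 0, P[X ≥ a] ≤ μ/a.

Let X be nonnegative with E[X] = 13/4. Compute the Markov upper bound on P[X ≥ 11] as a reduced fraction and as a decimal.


μ = E[X] = 13/4, a = 11.
Markov: P[X ≥ 11] ≤ μ/a = (13/4)/11 = 13/44.
Numerically: ≈ 0.29545.
(Since a = 11 > μ = 3.25000, the bound 13/44 is < 1 and informative.)

P[X ≥ 11] ≤ 13/44 ≈ 0.29545.


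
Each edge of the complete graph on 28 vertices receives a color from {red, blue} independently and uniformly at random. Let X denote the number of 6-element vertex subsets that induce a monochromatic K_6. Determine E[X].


Let X = Σ_S X_S over the C(28, 6) = 376740 subsets S of size 6, where X_S = 1 if the K_6 on S is monochromatic.
For a fixed S, the K_6 on S has C(6, 2) = 15 edges. P[all 15 edges red] = (1/2)^15, and likewise for blue, so P[monochromatic] = 2·(1/2)^15 = 2^{1 − 15} = 1/16384.
By linearity of expectation: E[X] = C(28, 6) · 2^{1 − 15} = 376740 · 1/16384 = 94185/4096.
Numerically: E[X] ≈ 22.99438.

E[X] = C(28,6)·2^(1−C(6,2)) = 94185/4096 ≈ 22.99438.


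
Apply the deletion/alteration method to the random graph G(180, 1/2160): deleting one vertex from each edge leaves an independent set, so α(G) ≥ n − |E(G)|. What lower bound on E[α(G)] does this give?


E[|E(G)|] = C(180, 2)·p = 16110 · (1/2160) = 179/24.
E[α(G)] ≥ n − E[|E(G)|] = 180 − 179/24 = 4141/24.
Numerically: ≈ 172.54167.
(This is only a lower bound; the true E[α(G)] may be larger.)

E[α(G)] ≥ 4141/24 ≈ 172.54167.


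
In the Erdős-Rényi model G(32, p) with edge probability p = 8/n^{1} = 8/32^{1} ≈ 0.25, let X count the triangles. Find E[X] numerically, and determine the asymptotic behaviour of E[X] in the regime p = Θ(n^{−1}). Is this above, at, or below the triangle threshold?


Number of potential triangles: C(32, 3) = 4960.
Each occurs with probability p³ ≈ (0.25)³ ≈ 1.56250000e-02.
By linearity: E[X] = C(32, 3)·p³ ≈ 4960 · 1.56250000e-02 ≈ 77.500000.
Here α = 1, so p = 8/n is exactly at the triangle threshold p ~ 1/n. Asymptotically E[X] → c³/6 = 8³/6 = 256/3 ≈ 85.333333, a bounded constant. In this regime the triangle count is asymptotically Poisson(c³/6).

E[X] ≈ 77.500000; in regime p = Θ(1/n^{1}) E[X] stays bounded (at the triangle threshold p ~ 1/n).


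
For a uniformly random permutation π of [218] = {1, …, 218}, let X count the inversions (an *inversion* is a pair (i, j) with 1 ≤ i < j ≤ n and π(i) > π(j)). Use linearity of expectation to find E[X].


Write X = Σ X_I over the C(218, 2) = 23653 pairs i < j, with X_I the indicator of one inversion.
There are 23653 indicators.
For each fixed pair i < j, the values π(i) and π(j) are two distinct elements of {1, …, 218} in uniformly random order; by symmetry P[π(i) > π(j)] = 1/2.
By linearity: E[X] = 23653 · (1/2) = C(218, 2) · (1/2) = 23653/2 = 23653/2 ≈ 11826.500.

E[X] = 23653/2 = 11826.500.


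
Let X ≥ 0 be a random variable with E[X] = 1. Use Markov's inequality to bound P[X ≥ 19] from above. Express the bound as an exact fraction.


μ = E[X] = 1, a = 19.
Markov: P[X ≥ 19] ≤ μ/a = (1)/19 = 1/19.
Numerically: ≈ 0.053.
(Since a = 19 > μ = 1.000, the bound 1/19 is < 1 and informative.)

P[X ≥ 19] ≤ 1/19 ≈ 0.053.


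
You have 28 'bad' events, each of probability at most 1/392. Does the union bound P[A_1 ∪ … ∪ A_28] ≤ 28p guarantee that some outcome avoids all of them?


Union bound: P[∪_{i=1}^{28} A_i] ≤ Σ_i P[A_i] ≤ 28·p = 28·(1/392) = 1/14.
Numerically: 1/14 ≈ 0.071.
Is 1/14 < 1? YES.
Since P[∪ A_i] ≤ 1/14 < 1, the complement has P[∩ A_i^c] ≥ 1 − 1/14 = 13/14 > 0, so some outcome avoids every A_i.

28·p = 1/14 ≈ 0.071; existence CERTIFIED by the union bound.


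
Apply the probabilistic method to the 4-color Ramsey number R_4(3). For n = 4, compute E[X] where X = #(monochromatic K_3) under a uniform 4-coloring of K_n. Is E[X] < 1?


E[X] = C(4, 3) · 4^{1 − 3} = 4 · 4^{−2} = 4/16.
As a reduced fraction: E[X] = 1/4 ≈ 0.25000.
Is E[X] < 1? YES.
Since E[X] < 1, there exists a 4-coloring of K_{4} with no monochromatic K_3; hence R_4(3) > 4.

E[X] = 1/4 ≈ 0.25000; E[X] < 1, so R_4(3) > 4.


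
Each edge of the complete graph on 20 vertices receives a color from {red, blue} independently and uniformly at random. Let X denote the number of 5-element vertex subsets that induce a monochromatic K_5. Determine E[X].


Let X = Σ_S X_S over the C(20, 5) = 15504 subsets S of size 5, where X_S = 1 if the K_5 on S is monochromatic.
For a fixed S, the K_5 on S has C(5, 2) = 10 edges. P[all 10 edges red] = (1/2)^10, and likewise for blue, so P[monochromatic] = 2·(1/2)^10 = 2^{1 − 10} = 1/512.
By linearity: E[X] = C(20, 5) · 2^{1 − 10} = 15504 · 1/512 = 969/32.
Numerically: E[X] ≈ 30.28125.

E[X] = C(20,5)·2^(1−C(5,2)) = 969/32 ≈ 30.28125.


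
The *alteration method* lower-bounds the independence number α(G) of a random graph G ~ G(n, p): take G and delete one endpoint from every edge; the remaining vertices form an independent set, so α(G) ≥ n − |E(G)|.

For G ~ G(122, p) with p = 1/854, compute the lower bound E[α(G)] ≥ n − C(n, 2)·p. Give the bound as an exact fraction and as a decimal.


E[|E(G)|] = C(122, 2)·p = 7381 · (1/854) = 121/14.
E[α(G)] ≥ n − E[|E(G)|] = 122 − 121/14 = 1587/14.
Numerically: ≈ 113.357143.
(This is only a lower bound; the true E[α(G)] may be larger.)

E[α(G)] ≥ 1587/14 ≈ 113.357143.


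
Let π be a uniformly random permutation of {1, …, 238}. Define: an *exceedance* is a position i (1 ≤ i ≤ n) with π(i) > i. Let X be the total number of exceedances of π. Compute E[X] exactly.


Write X = Σ_{i=1}^{238} X_i, where X_i = 1_{π(i) > i}.
For each fixed i, π(i) is uniform over {1, …, 238} (marginal of a uniform permutation), so P[π(i) > i] = (n − i)/n. Summing: Σ_{i=1}^{238} (n − i)/n = (0 + 1 + … + 237)/238 = 238(238 − 1)/(2·238) = (238 − 1)/2.
Hence E[X] = Σ_{i=1}^{238} (238 − i)/238 = 237/2 ≈ 118.500.

E[X] = 237/2 = 118.500.


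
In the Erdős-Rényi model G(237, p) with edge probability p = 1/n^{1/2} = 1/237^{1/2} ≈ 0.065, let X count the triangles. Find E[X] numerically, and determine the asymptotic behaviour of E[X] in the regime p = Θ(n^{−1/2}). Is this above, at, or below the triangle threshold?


Number of potential triangles: C(237, 3) = 2190670.
Each occurs with probability p³ ≈ (0.065)³ ≈ 2.74080e-04.
By linearity: E[X] = C(237, 3)·p³ ≈ 2190670 · 2.74080e-04 ≈ 600.419.
Since α = 1/2 < 1, p = c/n^{1/2} ≫ 1/n is above the triangle threshold p ~ 1/n. Asymptotically E[X] ~ (c³/6)·n^{3(1−α)} = (1³/6)·n^{1.5} → ∞; triangles are abundant w.h.p.

E[X] ≈ 600.419; in regime p = Θ(1/n^{1/2}) E[X] diverges (above the triangle threshold p ~ 1/n).


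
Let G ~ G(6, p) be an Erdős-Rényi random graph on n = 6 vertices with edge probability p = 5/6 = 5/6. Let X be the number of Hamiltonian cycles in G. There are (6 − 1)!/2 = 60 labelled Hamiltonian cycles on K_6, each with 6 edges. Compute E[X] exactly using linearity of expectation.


K_6 has (6 − 1)!/2 = 60 labelled Hamiltonian cycles.
For each such Hamiltonian cycle H, let X_H = 1 if all 6 edges of H are present in G. Then P[X_H = 1] = p^{6} = (5/6)^{6} = 15625/46656.
By linearity: E[X] = Σ_H E[X_H] = 60 · p^{6} = 60 · 15625/46656 = 78125/3888.
Numerically: E[X] ≈ 20.1.

E[X] = 60 · (5/6)^{6} = 78125/3888 ≈ 20.1.


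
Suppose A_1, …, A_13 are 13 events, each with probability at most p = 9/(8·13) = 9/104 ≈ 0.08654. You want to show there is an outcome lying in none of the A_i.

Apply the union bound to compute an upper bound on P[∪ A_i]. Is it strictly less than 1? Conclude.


Union bound: P[∪_{i=1}^{13} A_i] ≤ Σ_i P[A_i] ≤ 13·p = 13·(9/104) = 9/8.
Numerically: 9/8 ≈ 1.12500.
Is 9/8 < 1? NO.
Since the bound 9/8 is ≥ 1, the union bound is uninformative here; it does NOT by itself certify existence.

13·p = 9/8 ≈ 1.12500; existence NOT certified by the union bound.


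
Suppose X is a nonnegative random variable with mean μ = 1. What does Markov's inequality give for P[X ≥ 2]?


μ = E[X] = 1, a = 2.
Markov: P[X ≥ 2] ≤ μ/a = (1)/2 = 1/2.
Numerically: ≈ 0.500.
(Since a = 2 > μ = 1.000, the bound 1/2 is < 1 and informative.)

P[X ≥ 2] ≤ 1/2 ≈ 0.500.


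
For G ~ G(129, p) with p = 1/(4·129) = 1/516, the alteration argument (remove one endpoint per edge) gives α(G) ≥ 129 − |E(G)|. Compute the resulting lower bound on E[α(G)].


E[|E(G)|] = C(129, 2)·p = 8256 · (1/516) = 16.
E[α(G)] ≥ n − E[|E(G)|] = 129 − 16 = 113.
Numerically: ≈ 113.00000.
(This is only a lower bound; the true E[α(G)] may be larger.)

E[α(G)] ≥ 113 ≈ 113.00000.


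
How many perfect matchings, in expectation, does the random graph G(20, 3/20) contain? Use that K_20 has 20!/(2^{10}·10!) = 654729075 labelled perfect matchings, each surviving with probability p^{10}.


K_20 has 20!/(2^{10}·10!) = 654729075 labelled perfect matchings.
For each such perfect matching H, let X_H = 1 if all 10 edges of H are present in G. Then P[X_H = 1] = p^{10} = (3/20)^{10} = 59049/10240000000000.
By linearity of expectation: E[X] = Σ_H E[X_H] = 654729075 · p^{10} = 654729075 · 59049/10240000000000 = 1546443885987/409600000000.
Numerically: E[X] ≈ 3.7755.

E[X] = 654729075 · (3/20)^{10} = 1546443885987/409600000000 ≈ 3.7755.


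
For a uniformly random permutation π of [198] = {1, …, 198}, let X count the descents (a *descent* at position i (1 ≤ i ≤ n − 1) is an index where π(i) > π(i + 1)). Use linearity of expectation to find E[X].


Write X = Σ X_I over i = 1, …, 197, with X_I the indicator of one descent.
There are 197 indicators.
For each fixed i, the pair (π(i), π(i+1)) is a uniformly random ordered pair of distinct values from {1, …, 198}; by symmetry P[π(i) > π(i+1)] = 1/2.
By linearity: E[X] = 197 · (1/2) = (198 − 1) · (1/2) = 197/2 ≈ 98.500.

E[X] = 197/2 = 98.500.


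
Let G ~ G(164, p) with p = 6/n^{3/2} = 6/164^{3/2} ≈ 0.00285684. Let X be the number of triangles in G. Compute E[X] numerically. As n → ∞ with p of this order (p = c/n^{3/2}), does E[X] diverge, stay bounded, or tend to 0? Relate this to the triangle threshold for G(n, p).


Number of potential triangles: C(164, 3) = 721764.
Each occurs with probability p³ ≈ (0.00285684)³ ≈ 2.33161282e-08.
By linearity: E[X] = C(164, 3)·p³ ≈ 721764 · 2.33161282e-08 ≈ 0.016829.
Since α = 3/2 > 1, p = c/n^{3/2} = o(1/n) is below the triangle threshold p ~ 1/n. Asymptotically E[X] ~ (c³/6)·n^{3(1−α)} = (6³/6)·n^{-1.5} → 0, so by Markov's inequality G has no triangles w.h.p.

E[X] ≈ 0.016829; in regime p = Θ(1/n^{3/2}) E[X] tends to 0 (below the triangle threshold p ~ 1/n).


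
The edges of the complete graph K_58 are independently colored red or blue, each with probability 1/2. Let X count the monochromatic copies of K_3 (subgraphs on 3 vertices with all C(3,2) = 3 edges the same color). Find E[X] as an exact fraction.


Let X = Σ_S X_S over the C(58, 3) = 30856 subsets S of size 3, where X_S = 1 if the K_3 on S is monochromatic.
For a fixed S, the K_3 on S has C(3, 2) = 3 edges. P[all 3 edges red] = (1/2)^3, and likewise for blue, so P[monochromatic] = 2·(1/2)^3 = 2^{1 − 3} = 1/4.
Summing: E[X] = C(58, 3) · 2^{1 − 3} = 30856 · 1/4 = 7714.
Numerically: E[X] ≈ 7714.00000.

E[X] = C(58,3)·2^(1−C(3,2)) = 7714 ≈ 7714.00000.


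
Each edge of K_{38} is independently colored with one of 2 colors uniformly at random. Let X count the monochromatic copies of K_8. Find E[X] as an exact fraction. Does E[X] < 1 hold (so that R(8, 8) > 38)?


E[X] = C(38, 8) · 2^{1 − 28} = 48903492 · 2^{−27} = 48903492/134217728.
As a reduced fraction: E[X] = 12225873/33554432 ≈ 0.364.
Is E[X] < 1? YES.
Since E[X] < 1, there exists a 2-coloring of K_{38} with no monochromatic K_8; hence R(8, 8) > 38.

E[X] = 12225873/33554432 ≈ 0.364; E[X] < 1, so R(8, 8) > 38.


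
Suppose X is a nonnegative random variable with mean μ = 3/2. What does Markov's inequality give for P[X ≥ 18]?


μ = E[X] = 3/2, a = 18.
Markov: P[X ≥ 18] ≤ μ/a = (3/2)/18 = 1/12.
Numerically: ≈ 0.0833.
(Since a = 18 > μ = 1.5000, the bound 1/12 is < 1 and informative.)

P[X ≥ 18] ≤ 1/12 ≈ 0.0833.


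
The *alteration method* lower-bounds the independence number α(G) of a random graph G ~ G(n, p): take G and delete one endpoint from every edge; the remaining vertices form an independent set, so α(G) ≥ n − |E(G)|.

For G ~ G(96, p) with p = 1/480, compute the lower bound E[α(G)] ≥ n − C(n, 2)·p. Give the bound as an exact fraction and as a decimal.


E[|E(G)|] = C(96, 2)·p = 4560 · (1/480) = 19/2.
E[α(G)] ≥ n − E[|E(G)|] = 96 − 19/2 = 173/2.
Numerically: ≈ 86.500.
(This is only a lower bound; the true E[α(G)] may be larger.)

E[α(G)] ≥ 173/2 ≈ 86.500.


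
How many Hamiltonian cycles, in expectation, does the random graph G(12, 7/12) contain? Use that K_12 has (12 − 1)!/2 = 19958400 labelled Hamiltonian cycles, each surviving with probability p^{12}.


K_12 has (12 − 1)!/2 = 19958400 labelled Hamiltonian cycles.
For each such Hamiltonian cycle H, let X_H = 1 if all 12 edges of H are present in G. Then P[X_H = 1] = p^{12} = (7/12)^{12} = 13841287201/8916100448256.
By linearity: E[X] = Σ_H E[X_H] = 19958400 · p^{12} = 19958400 · 13841287201/8916100448256 = 26644477861925/859963392.
Numerically: E[X] ≈ 3.1e+04.

E[X] = 19958400 · (7/12)^{12} = 26644477861925/859963392 ≈ 3.1e+04.


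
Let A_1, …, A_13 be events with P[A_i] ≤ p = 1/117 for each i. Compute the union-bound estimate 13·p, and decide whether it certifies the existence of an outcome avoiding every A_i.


Union bound: P[∪_{i=1}^{13} A_i] ≤ Σ_i P[A_i] ≤ 13·p = 13·(1/117) = 1/9.
Numerically: 1/9 ≈ 0.1111111.
Is 1/9 < 1? YES.
Since P[∪ A_i] ≤ 1/9 < 1, the complement has P[∩ A_i^c] ≥ 1 − 1/9 = 8/9 > 0, so some outcome avoids every A_i.

13·p = 1/9 ≈ 0.1111111; existence CERTIFIED by the union bound.


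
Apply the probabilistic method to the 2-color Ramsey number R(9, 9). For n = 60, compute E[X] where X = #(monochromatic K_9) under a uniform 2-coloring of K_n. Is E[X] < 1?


E[X] = C(60, 9) · 2^{1 − 36} = 14783142660 · 2^{−35} = 14783142660/34359738368.
As a reduced fraction: E[X] = 3695785665/8589934592 ≈ 0.43025.
Is E[X] < 1? YES.
Since E[X] < 1, there exists a 2-coloring of K_{60} with no monochromatic K_9; hence R(9, 9) > 60.

E[X] = 3695785665/8589934592 ≈ 0.43025; E[X] < 1, so R(9, 9) > 60.


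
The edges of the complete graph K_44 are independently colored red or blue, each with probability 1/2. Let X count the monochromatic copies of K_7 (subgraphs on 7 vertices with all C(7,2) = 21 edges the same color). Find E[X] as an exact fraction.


Let X = Σ_S X_S over the C(44, 7) = 38320568 subsets S of size 7, where X_S = 1 if the K_7 on S is monochromatic.
For a fixed S, the K_7 on S has C(7, 2) = 21 edges. P[all 21 edges red] = (1/2)^21, and likewise for blue, so P[monochromatic] = 2·(1/2)^21 = 2^{1 − 21} = 1/1048576.
By linearity of expectation: E[X] = C(44, 7) · 2^{1 − 21} = 38320568 · 1/1048576 = 4790071/131072.
Numerically: E[X] ≈ 36.5453.

E[X] = C(44,7)·2^(1−C(7,2)) = 4790071/131072 ≈ 36.5453.


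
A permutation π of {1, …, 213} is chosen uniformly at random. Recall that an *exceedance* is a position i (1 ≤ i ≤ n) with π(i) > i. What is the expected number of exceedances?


Write X = Σ_{i=1}^{213} X_i, where X_i = 1_{π(i) > i}.
For each fixed i, π(i) is uniform over {1, …, 213} (marginal of a uniform permutation), so P[π(i) > i] = (n − i)/n. Summing: Σ_{i=1}^{213} (n − i)/n = (0 + 1 + … + 212)/213 = 213(213 − 1)/(2·213) = (213 − 1)/2.
Hence E[X] = Σ_{i=1}^{213} (213 − i)/213 = 106 ≈ 106.000000.

E[X] = 106 = 106.000000.


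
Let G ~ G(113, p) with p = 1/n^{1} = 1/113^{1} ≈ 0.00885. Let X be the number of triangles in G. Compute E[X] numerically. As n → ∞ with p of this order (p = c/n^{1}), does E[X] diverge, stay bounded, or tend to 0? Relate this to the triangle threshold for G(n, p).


Number of potential triangles: C(113, 3) = 234136.
Each occurs with probability p³ ≈ (0.00885)³ ≈ 6.930502e-07.
By linearity: E[X] = C(113, 3)·p³ ≈ 234136 · 6.930502e-07 ≈ 0.1623.
Here α = 1, so p = 1/n is exactly at the triangle threshold p ~ 1/n. Asymptotically E[X] → c³/6 = 1³/6 = 1/6 ≈ 0.1667, a bounded constant. In this regime the triangle count is asymptotically Poisson(c³/6).

E[X] ≈ 0.1623; in regime p = Θ(1/n^{1}) E[X] stays bounded (at the triangle threshold p ~ 1/n).


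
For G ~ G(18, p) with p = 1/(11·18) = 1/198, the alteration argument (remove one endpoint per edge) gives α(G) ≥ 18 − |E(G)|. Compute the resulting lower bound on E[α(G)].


E[|E(G)|] = C(18, 2)·p = 153 · (1/198) = 17/22.
E[α(G)] ≥ n − E[|E(G)|] = 18 − 17/22 = 379/22.
Numerically: ≈ 17.227273.
(This is only a lower bound; the true E[α(G)] may be larger.)

E[α(G)] ≥ 379/22 ≈ 17.227273.


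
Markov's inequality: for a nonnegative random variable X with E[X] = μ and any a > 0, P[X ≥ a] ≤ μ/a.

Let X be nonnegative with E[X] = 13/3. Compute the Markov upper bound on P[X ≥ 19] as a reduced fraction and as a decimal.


μ = E[X] = 13/3, a = 19.
Markov: P[X ≥ 19] ≤ μ/a = (13/3)/19 = 13/57.
Numerically: ≈ 0.228070.
(Since a = 19 > μ = 4.333333, the bound 13/57 is < 1 and informative.)

P[X ≥ 19] ≤ 13/57 ≈ 0.228070.


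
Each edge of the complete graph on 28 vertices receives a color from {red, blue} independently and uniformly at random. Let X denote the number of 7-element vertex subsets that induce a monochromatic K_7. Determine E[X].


Let X = Σ_S X_S over the C(28, 7) = 1184040 subsets S of size 7, where X_S = 1 if the K_7 on S is monochromatic.
For a fixed S, the K_7 on S has C(7, 2) = 21 edges. P[all 21 edges red] = (1/2)^21, and likewise for blue, so P[monochromatic] = 2·(1/2)^21 = 2^{1 − 21} = 1/1048576.
By linearity: E[X] = C(28, 7) · 2^{1 − 21} = 1184040 · 1/1048576 = 148005/131072.
Numerically: E[X] ≈ 1.129.

E[X] = C(28,7)·2^(1−C(7,2)) = 148005/131072 ≈ 1.129.


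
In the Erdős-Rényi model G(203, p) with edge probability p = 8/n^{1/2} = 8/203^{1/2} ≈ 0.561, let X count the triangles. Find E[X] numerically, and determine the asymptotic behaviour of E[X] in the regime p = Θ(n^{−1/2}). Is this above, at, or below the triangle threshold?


Number of potential triangles: C(203, 3) = 1373701.
Each occurs with probability p³ ≈ (0.561)³ ≈ 1.77021e-01.
By linearity: E[X] = C(203, 3)·p³ ≈ 1373701 · 1.77021e-01 ≈ 243174.549.
Since α = 1/2 < 1, p = c/n^{1/2} ≫ 1/n is above the triangle threshold p ~ 1/n. Asymptotically E[X] ~ (c³/6)·n^{3(1−α)} = (8³/6)·n^{1.5} → ∞; triangles are abundant w.h.p.

E[X] ≈ 243174.549; in regime p = Θ(1/n^{1/2}) E[X] diverges (above the triangle threshold p ~ 1/n).


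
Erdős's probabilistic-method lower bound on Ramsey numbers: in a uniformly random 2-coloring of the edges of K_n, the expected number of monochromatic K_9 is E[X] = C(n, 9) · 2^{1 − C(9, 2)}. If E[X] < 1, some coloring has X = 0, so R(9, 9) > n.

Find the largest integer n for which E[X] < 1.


We need C(n, 9) · 2^{1 − 36} < 1, i.e. C(n, 9) < 2^{36 − 1} = 34359738368.
Check values of n near the boundary:
  n = 60: C(60, 9) = 14783142660; 14783142660 < 34359738368? YES
  n = 61: C(61, 9) = 17341763505; 17341763505 < 34359738368? YES
  n = 62: C(62, 9) = 20286591270; 20286591270 < 34359738368? YES
  n = 63: C(63, 9) = 23667689815; 23667689815 < 34359738368? YES
  n = 64: C(64, 9) = 27540584512; 27540584512 < 34359738368? YES
  n = 65: C(65, 9) = 31966749880; 31966749880 < 34359738368? YES
  n = 66: C(66, 9) = 37014131440; 37014131440 < 34359738368? NO
  n = 67: C(67, 9) = 42757703560; 42757703560 < 34359738368? NO
  n = 68: C(68, 9) = 49280065120; 49280065120 < 34359738368? NO
The largest n with C(n, 9) < 34359738368 is n = 65 (where E[X] = 3995843735/4294967296 ≈ 0.930). Hence R(9, 9) > 65, i.e. R(9, 9) ≥ 66.

Largest n = 65; hence R(9, 9) > 65.


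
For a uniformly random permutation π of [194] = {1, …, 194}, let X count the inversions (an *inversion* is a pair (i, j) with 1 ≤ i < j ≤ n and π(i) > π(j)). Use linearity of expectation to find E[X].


Write X = Σ X_I over the C(194, 2) = 18721 pairs i < j, with X_I the indicator of one inversion.
There are 18721 indicators.
For each fixed pair i < j, the values π(i) and π(j) are two distinct elements of {1, …, 194} in uniformly random order; by symmetry P[π(i) > π(j)] = 1/2.
By linearity: E[X] = 18721 · (1/2) = C(194, 2) · (1/2) = 18721/2 = 18721/2 ≈ 9360.500.

E[X] = 18721/2 = 9360.500.


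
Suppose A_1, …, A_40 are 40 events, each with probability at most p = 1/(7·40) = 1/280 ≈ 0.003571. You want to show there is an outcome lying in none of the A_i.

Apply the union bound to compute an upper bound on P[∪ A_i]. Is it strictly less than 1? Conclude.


Union bound: P[∪_{i=1}^{40} A_i] ≤ Σ_i P[A_i] ≤ 40·p = 40·(1/280) = 1/7.
Numerically: 1/7 ≈ 0.142857.
Is 1/7 < 1? YES.
Since P[∪ A_i] ≤ 1/7 < 1, the complement has P[∩ A_i^c] ≥ 1 − 1/7 = 6/7 > 0, so some outcome avoids every A_i.

40·p = 1/7 ≈ 0.142857; existence CERTIFIED by the union bound.


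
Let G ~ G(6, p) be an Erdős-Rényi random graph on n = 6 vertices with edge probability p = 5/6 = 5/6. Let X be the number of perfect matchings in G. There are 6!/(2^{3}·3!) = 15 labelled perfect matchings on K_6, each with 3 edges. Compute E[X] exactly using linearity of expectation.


K_6 has 6!/(2^{3}·3!) = 15 labelled perfect matchings.
For each such perfect matching H, let X_H = 1 if all 3 edges of H are present in G. Then P[X_H = 1] = p^{3} = (5/6)^{3} = 125/216.
By linearity: E[X] = Σ_H E[X_H] = 15 · p^{3} = 15 · 125/216 = 625/72.
Numerically: E[X] ≈ 8.68.

E[X] = 15 · (5/6)^{3} = 625/72 ≈ 8.68.


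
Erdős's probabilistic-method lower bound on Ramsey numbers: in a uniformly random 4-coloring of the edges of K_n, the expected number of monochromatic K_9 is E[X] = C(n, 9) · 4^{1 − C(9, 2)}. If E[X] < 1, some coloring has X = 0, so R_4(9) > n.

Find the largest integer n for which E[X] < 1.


We need C(n, 9) · 4^{1 − 36} < 1, i.e. C(n, 9) < 4^{36 − 1} = 1180591620717411303424.
Check values of n near the boundary:
  n = 909: C(909, 9) = 1122169012923711463931; 1122169012923711463931 < 1180591620717411303424? YES
  n = 910: C(910, 9) = 1133378248346922788210; 1133378248346922788210 < 1180591620717411303424? YES
  n = 911: C(911, 9) = 1144686900492291197405; 1144686900492291197405 < 1180591620717411303424? YES
  n = 912: C(912, 9) = 1156095740032081475120; 1156095740032081475120 < 1180591620717411303424? YES
  n = 913: C(913, 9) = 1167605542753639808390; 1167605542753639808390 < 1180591620717411303424? YES
  n = 914: C(914, 9) = 1179217089587653905932; 1179217089587653905932 < 1180591620717411303424? YES
  n = 915: C(915, 9) = 1190931166636537885130; 1190931166636537885130 < 1180591620717411303424? NO
The largest n with C(n, 9) < 1180591620717411303424 is n = 914 (where E[X] = 294804272396913476483/295147905179352825856 ≈ 0.998836). Hence R_4(9) > 914, i.e. R_4(9) ≥ 915.

Largest n = 914; hence R_4(9) > 914.


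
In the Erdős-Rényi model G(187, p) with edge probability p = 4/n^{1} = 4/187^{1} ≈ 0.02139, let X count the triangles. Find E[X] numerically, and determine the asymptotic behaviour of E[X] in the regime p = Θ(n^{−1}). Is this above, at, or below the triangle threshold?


Number of potential triangles: C(187, 3) = 1072445.
Each occurs with probability p³ ≈ (0.02139)³ ≈ 9.7871254e-06.
By linearity: E[X] = C(187, 3)·p³ ≈ 1072445 · 9.7871254e-06 ≈ 10.49615.
Here α = 1, so p = 4/n is exactly at the triangle threshold p ~ 1/n. Asymptotically E[X] → c³/6 = 4³/6 = 32/3 ≈ 10.66667, a bounded constant. In this regime the triangle count is asymptotically Poisson(c³/6).

E[X] ≈ 10.49615; in regime p = Θ(1/n^{1}) E[X] stays bounded (at the triangle threshold p ~ 1/n).


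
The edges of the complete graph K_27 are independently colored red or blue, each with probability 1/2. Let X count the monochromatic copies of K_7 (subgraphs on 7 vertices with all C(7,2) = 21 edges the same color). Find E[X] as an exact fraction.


Let X = Σ_S X_S over the C(27, 7) = 888030 subsets S of size 7, where X_S = 1 if the K_7 on S is monochromatic.
For a fixed S, the K_7 on S has C(7, 2) = 21 edges. P[all 21 edges red] = (1/2)^21, and likewise for blue, so P[monochromatic] = 2·(1/2)^21 = 2^{1 − 21} = 1/1048576.
Summing: E[X] = C(27, 7) · 2^{1 − 21} = 888030 · 1/1048576 = 444015/524288.
Numerically: E[X] ≈ 0.847.

E[X] = C(27,7)·2^(1−C(7,2)) = 444015/524288 ≈ 0.847.


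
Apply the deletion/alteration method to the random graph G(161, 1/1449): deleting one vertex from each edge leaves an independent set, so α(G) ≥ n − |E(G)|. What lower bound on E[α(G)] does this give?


E[|E(G)|] = C(161, 2)·p = 12880 · (1/1449) = 80/9.
E[α(G)] ≥ n − E[|E(G)|] = 161 − 80/9 = 1369/9.
Numerically: ≈ 152.111111.
(This is only a lower bound; the true E[α(G)] may be larger.)

E[α(G)] ≥ 1369/9 ≈ 152.111111.


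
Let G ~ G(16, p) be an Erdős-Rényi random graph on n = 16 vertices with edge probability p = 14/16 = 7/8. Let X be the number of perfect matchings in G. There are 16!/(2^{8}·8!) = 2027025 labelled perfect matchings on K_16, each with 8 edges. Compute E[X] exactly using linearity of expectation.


K_16 has 16!/(2^{8}·8!) = 2027025 labelled perfect matchings.
For each such perfect matching H, let X_H = 1 if all 8 edges of H are present in G. Then P[X_H = 1] = p^{8} = (7/8)^{8} = 5764801/16777216.
By linearity of expectation: E[X] = Σ_H E[X_H] = 2027025 · p^{8} = 2027025 · 5764801/16777216 = 11685395747025/16777216.
Numerically: E[X] ≈ 696504.

E[X] = 2027025 · (7/8)^{8} = 11685395747025/16777216 ≈ 696504.


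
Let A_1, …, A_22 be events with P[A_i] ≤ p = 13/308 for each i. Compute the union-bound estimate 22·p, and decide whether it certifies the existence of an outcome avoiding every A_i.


Union bound: P[∪_{i=1}^{22} A_i] ≤ Σ_i P[A_i] ≤ 22·p = 22·(13/308) = 13/14.
Numerically: 13/14 ≈ 0.928571.
Is 13/14 < 1? YES.
Since P[∪ A_i] ≤ 13/14 < 1, the complement has P[∩ A_i^c] ≥ 1 − 13/14 = 1/14 > 0, so some outcome avoids every A_i.

22·p = 13/14 ≈ 0.928571; existence CERTIFIED by the union bound.


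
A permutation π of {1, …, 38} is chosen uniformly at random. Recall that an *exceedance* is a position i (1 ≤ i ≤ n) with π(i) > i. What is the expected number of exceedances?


Write X = Σ_{i=1}^{38} X_i, where X_i = 1_{π(i) > i}.
For each fixed i, π(i) is uniform over {1, …, 38} (marginal of a uniform permutation), so P[π(i) > i] = (n − i)/n. Summing: Σ_{i=1}^{38} (n − i)/n = (0 + 1 + … + 37)/38 = 38(38 − 1)/(2·38) = (38 − 1)/2.
Hence E[X] = Σ_{i=1}^{38} (38 − i)/38 = 37/2 ≈ 18.500000.

E[X] = 37/2 = 18.500000.


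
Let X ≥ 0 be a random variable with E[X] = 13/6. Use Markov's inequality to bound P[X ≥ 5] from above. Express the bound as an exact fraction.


μ = E[X] = 13/6, a = 5.
Markov: P[X ≥ 5] ≤ μ/a = (13/6)/5 = 13/30.
Numerically: ≈ 0.4333.
(Since a = 5 > μ = 2.1667, the bound 13/30 is < 1 and informative.)

P[X ≥ 5] ≤ 13/30 ≈ 0.4333.


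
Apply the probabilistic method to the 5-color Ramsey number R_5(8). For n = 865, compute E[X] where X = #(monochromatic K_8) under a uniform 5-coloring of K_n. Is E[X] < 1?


E[X] = C(865, 8) · 5^{1 − 28} = 7525050909487743060 · 5^{−27} = 7525050909487743060/7450580596923828125.
As a reduced fraction: E[X] = 1505010181897548612/1490116119384765625 ≈ 1.01000.
Is E[X] < 1? NO.
Since E[X] ≥ 1, the first-moment bound is inconclusive at n = 865; it does NOT by itself certify R_5(8) > 865.

E[X] = 1505010181897548612/1490116119384765625 ≈ 1.01000; E[X] ≥ 1; first-moment method inconclusive here.


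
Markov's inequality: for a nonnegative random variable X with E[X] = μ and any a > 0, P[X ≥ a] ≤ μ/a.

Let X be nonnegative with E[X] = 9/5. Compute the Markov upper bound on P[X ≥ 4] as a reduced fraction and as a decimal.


μ = E[X] = 9/5, a = 4.
Markov: P[X ≥ 4] ≤ μ/a = (9/5)/4 = 9/20.
Numerically: ≈ 0.45000.
(Since a = 4 > μ = 1.80000, the bound 9/20 is < 1 and informative.)

P[X ≥ 4] ≤ 9/20 ≈ 0.45000.


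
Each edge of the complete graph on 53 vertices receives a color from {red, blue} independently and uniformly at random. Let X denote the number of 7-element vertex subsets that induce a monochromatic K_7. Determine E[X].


Let X = Σ_S X_S over the C(53, 7) = 154143080 subsets S of size 7, where X_S = 1 if the K_7 on S is monochromatic.
For a fixed S, the K_7 on S has C(7, 2) = 21 edges. P[all 21 edges red] = (1/2)^21, and likewise for blue, so P[monochromatic] = 2·(1/2)^21 = 2^{1 − 21} = 1/1048576.
By linearity of expectation: E[X] = C(53, 7) · 2^{1 − 21} = 154143080 · 1/1048576 = 19267885/131072.
Numerically: E[X] ≈ 147.00230.

E[X] = C(53,7)·2^(1−C(7,2)) = 19267885/131072 ≈ 147.00230.


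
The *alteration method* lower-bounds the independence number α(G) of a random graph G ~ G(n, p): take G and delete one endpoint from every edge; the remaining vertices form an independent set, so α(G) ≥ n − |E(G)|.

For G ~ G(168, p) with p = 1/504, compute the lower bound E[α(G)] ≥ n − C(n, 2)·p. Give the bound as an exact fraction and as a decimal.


E[|E(G)|] = C(168, 2)·p = 14028 · (1/504) = 167/6.
E[α(G)] ≥ n − E[|E(G)|] = 168 − 167/6 = 841/6.
Numerically: ≈ 140.167.
(This is only a lower bound; the true E[α(G)] may be larger.)

E[α(G)] ≥ 841/6 ≈ 140.167.


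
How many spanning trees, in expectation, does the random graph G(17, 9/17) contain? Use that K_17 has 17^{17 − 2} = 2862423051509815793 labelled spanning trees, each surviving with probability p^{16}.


K_17 has 17^{17 − 2} = 2862423051509815793 labelled spanning trees.
For each such spanning tree H, let X_H = 1 if all 16 edges of H are present in G. Then P[X_H = 1] = p^{16} = (9/17)^{16} = 1853020188851841/48661191875666868481.
By linearity: E[X] = Σ_H E[X_H] = 2862423051509815793 · p^{16} = 2862423051509815793 · 1853020188851841/48661191875666868481 = 1853020188851841/17.
Numerically: E[X] ≈ 1.09e+14.

E[X] = 2862423051509815793 · (9/17)^{16} = 1853020188851841/17 ≈ 1.09e+14.


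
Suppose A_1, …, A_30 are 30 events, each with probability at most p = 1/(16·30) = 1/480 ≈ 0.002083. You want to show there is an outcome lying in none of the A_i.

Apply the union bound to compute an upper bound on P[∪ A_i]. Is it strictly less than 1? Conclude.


Union bound: P[∪_{i=1}^{30} A_i] ≤ Σ_i P[A_i] ≤ 30·p = 30·(1/480) = 1/16.
Numerically: 1/16 ≈ 0.062500.
Is 1/16 < 1? YES.
Since P[∪ A_i] ≤ 1/16 < 1, the complement has P[∩ A_i^c] ≥ 1 − 1/16 = 15/16 > 0, so some outcome avoids every A_i.

30·p = 1/16 ≈ 0.062500; existence CERTIFIED by the union bound.


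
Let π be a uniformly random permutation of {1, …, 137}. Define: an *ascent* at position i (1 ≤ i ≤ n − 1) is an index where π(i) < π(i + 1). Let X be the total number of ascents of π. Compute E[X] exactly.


Write X = Σ X_I over i = 1, …, 136, with X_I the indicator of one ascent.
There are 136 indicators.
For each fixed i, the pair (π(i), π(i+1)) is a uniformly random ordered pair of distinct values from {1, …, 137}; by symmetry P[π(i) < π(i+1)] = 1/2.
By linearity: E[X] = 136 · (1/2) = (137 − 1) · (1/2) = 68 ≈ 68.0000.

E[X] = 68 = 68.0000.


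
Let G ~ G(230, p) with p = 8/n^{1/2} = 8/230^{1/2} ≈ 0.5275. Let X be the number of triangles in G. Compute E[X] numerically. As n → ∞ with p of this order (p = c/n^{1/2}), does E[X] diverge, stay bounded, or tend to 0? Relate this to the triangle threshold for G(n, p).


Number of potential triangles: C(230, 3) = 2001460.
Each occurs with probability p³ ≈ (0.5275)³ ≈ 1.4678383e-01.
By linearity: E[X] = C(230, 3)·p³ ≈ 2001460 · 1.4678383e-01 ≈ 293781.95863.
Since α = 1/2 < 1, p = c/n^{1/2} ≫ 1/n is above the triangle threshold p ~ 1/n. Asymptotically E[X] ~ (c³/6)·n^{3(1−α)} = (8³/6)·n^{1.5} → ∞; triangles are abundant w.h.p.

E[X] ≈ 293781.95863; in regime p = Θ(1/n^{1/2}) E[X] diverges (above the triangle threshold p ~ 1/n).


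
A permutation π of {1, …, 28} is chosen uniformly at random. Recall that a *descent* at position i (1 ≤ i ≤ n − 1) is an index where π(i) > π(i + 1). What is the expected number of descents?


Write X = Σ X_I over i = 1, …, 27, with X_I the indicator of one descent.
There are 27 indicators.
For each fixed i, the pair (π(i), π(i+1)) is a uniformly random ordered pair of distinct values from {1, …, 28}; by symmetry P[π(i) > π(i+1)] = 1/2.
By linearity: E[X] = 27 · (1/2) = (28 − 1) · (1/2) = 27/2 ≈ 13.500000.

E[X] = 27/2 = 13.500000.


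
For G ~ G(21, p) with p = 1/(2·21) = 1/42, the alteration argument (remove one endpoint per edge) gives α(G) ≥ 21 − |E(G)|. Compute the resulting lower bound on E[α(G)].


E[|E(G)|] = C(21, 2)·p = 210 · (1/42) = 5.
E[α(G)] ≥ n − E[|E(G)|] = 21 − 5 = 16.
Numerically: ≈ 16.000000.
(This is only a lower bound; the true E[α(G)] may be larger.)

E[α(G)] ≥ 16 ≈ 16.000000.


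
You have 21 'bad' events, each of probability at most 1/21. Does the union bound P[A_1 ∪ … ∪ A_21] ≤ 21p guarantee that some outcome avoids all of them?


Union bound: P[∪_{i=1}^{21} A_i] ≤ Σ_i P[A_i] ≤ 21·p = 21·(1/21) = 1.
Numerically: 1 ≈ 1.0000.
Is 1 < 1? NO.
Since the bound 1 is ≥ 1, the union bound is uninformative here; it does NOT by itself certify existence.

21·p = 1 ≈ 1.0000; existence NOT certified by the union bound.


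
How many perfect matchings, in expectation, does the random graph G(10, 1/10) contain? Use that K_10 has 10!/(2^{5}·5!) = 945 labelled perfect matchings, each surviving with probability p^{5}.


K_10 has 10!/(2^{5}·5!) = 945 labelled perfect matchings.
For each such perfect matching H, let X_H = 1 if all 5 edges of H are present in G. Then P[X_H = 1] = p^{5} = (1/10)^{5} = 1/100000.
Summing the indicators: E[X] = Σ_H E[X_H] = 945 · p^{5} = 945 · 1/100000 = 189/20000.
Numerically: E[X] ≈ 0.00945.

E[X] = 945 · (1/10)^{5} = 189/20000 ≈ 0.00945.


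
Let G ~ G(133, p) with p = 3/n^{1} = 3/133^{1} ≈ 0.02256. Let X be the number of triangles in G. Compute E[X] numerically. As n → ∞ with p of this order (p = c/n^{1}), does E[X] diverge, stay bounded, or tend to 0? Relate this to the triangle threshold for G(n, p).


Number of potential triangles: C(133, 3) = 383306.
Each occurs with probability p³ ≈ (0.02256)³ ≈ 1.147648e-05.
By linearity: E[X] = C(133, 3)·p³ ≈ 383306 · 1.147648e-05 ≈ 4.3990.
Here α = 1, so p = 3/n is exactly at the triangle threshold p ~ 1/n. Asymptotically E[X] → c³/6 = 3³/6 = 9/2 ≈ 4.5000, a bounded constant. In this regime the triangle count is asymptotically Poisson(c³/6).

E[X] ≈ 4.3990; in regime p = Θ(1/n^{1}) E[X] stays bounded (at the triangle threshold p ~ 1/n).


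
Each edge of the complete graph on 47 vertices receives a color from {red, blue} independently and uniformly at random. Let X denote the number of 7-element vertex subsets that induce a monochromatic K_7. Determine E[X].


Let X = Σ_S X_S over the C(47, 7) = 62891499 subsets S of size 7, where X_S = 1 if the K_7 on S is monochromatic.
For a fixed S, the K_7 on S has C(7, 2) = 21 edges. P[all 21 edges red] = (1/2)^21, and likewise for blue, so P[monochromatic] = 2·(1/2)^21 = 2^{1 − 21} = 1/1048576.
By linearity of expectation: E[X] = C(47, 7) · 2^{1 − 21} = 62891499 · 1/1048576 = 62891499/1048576.
Numerically: E[X] ≈ 59.9780.

E[X] = C(47,7)·2^(1−C(7,2)) = 62891499/1048576 ≈ 59.9780.


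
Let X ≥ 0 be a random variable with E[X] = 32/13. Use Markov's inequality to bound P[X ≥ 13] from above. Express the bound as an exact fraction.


μ = E[X] = 32/13, a = 13.
Markov: P[X ≥ 13] ≤ μ/a = (32/13)/13 = 32/169.
Numerically: ≈ 0.189349.
(Since a = 13 > μ = 2.461538, the bound 32/169 is < 1 and informative.)

P[X ≥ 13] ≤ 32/169 ≈ 0.189349.
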